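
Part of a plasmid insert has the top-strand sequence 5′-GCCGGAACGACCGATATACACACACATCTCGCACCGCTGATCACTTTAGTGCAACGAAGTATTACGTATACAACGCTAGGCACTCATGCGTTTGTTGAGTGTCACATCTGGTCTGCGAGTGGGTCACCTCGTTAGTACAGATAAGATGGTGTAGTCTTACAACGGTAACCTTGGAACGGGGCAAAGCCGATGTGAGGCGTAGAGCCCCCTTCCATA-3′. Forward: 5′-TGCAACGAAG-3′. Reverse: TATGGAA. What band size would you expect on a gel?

Scanning the template, TGCAACGAAG occurs at positions 50–59; this primer anneals to the bottom strand there with its 3' end pointing downstream.
Taking the reverse complement of TATGGAA gives TTCCATA, found at positions 210–216 on the template; the primer anneals here to the top strand with its 3' end pointing upstream.
The product runs from position 50 to position 216, so its length is 216 − 50 + 1 = 167 bp.

167 bp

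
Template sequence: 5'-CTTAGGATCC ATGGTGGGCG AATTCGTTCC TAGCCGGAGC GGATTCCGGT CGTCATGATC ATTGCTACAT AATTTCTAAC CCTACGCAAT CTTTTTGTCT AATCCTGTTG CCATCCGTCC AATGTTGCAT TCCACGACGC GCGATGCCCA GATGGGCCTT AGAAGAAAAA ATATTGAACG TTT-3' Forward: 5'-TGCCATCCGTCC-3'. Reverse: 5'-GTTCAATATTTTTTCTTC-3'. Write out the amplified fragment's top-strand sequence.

Scanning the template, TGCCATCCGTCC occurs at positions 109–120; this primer anneals to the bottom strand there with its 3' end pointing downstream.
Reverse complement of the reverse primer: GAAGAAAAAATATTGAAC. This occurs on the top strand at positions 162–179.
The product is the template from position 109 through 179 (71 bp).

5'-TGCCATCCGTCCAATGTTGCATTCCACGACGCGCGATGCCCAGATGGGCCTTAGAAGAAAAAATATTGAAC-3'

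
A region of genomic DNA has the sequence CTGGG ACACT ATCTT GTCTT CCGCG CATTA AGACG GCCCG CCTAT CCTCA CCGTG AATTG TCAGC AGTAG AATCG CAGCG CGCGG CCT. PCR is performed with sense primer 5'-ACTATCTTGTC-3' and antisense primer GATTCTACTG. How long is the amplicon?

Scanning the template, ACTATCTTGTC occurs at positions 8–18; this primer anneals to the bottom strand there with its 3' end pointing downstream.
Reverse complement of the reverse primer: CAGTAGAATC. This occurs on the top strand at positions 65–74.
Amplicon spans positions 8–74: 67 bp.

67 bp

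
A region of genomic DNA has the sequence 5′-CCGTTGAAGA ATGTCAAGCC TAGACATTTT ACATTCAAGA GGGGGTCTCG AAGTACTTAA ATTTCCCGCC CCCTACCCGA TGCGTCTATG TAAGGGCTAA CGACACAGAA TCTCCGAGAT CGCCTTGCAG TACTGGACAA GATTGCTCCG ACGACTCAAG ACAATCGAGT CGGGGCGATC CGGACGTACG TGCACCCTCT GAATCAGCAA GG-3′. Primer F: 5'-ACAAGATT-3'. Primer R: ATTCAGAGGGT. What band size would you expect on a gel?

68 bp

The forward primer matches the template at positions 137–144.
Taking the reverse complement of ATTCAGAGGGT gives ACCCTCTGAAT, found at positions 194–204 on the template; the primer anneals here to the top strand with its 3' end pointing upstream.
The product runs from position 137 to position 204, so its length is 204 − 137 + 1 = 68 bp.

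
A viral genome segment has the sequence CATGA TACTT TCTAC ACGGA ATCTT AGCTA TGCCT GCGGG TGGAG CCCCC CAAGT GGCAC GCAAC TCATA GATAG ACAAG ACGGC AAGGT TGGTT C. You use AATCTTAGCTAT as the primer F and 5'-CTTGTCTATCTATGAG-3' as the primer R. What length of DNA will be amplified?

61 bp

The forward primer matches the template at positions 20–31.
Taking the reverse complement of CTTGTCTATCTATGAG gives CTCATAGATAGACAAG, found at positions 65–80 on the template; the primer anneals here to the top strand with its 3' end pointing upstream.
Product length = (reverse-primer end) − (forward-primer start) + 1 = 80 − 20 + 1 = 61 bp.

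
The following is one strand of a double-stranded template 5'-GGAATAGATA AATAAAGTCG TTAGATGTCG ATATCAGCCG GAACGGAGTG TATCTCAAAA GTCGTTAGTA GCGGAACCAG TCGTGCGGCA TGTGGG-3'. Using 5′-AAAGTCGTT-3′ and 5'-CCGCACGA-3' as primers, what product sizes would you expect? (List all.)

75 bp, 31 bp

The forward primer AAAGTCGTT matches the top strand at positions 14–22, 58–66.
The reverse primer's reverse complement is TCGTGCGG, matching at positions 81–88.
Each forward site pairs with the reverse site to give a product ending at position 88: sizes 75, 31 bp.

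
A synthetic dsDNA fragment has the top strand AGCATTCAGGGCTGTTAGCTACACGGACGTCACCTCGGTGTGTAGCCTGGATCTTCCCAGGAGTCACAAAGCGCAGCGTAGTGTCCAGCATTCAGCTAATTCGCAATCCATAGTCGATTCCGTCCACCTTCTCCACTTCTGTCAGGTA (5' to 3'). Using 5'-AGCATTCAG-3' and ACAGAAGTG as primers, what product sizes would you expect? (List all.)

The forward primer AGCATTCAG matches the top strand at positions 1–9, 87–95.
The reverse primer's reverse complement is CACTTCTGT, matching at positions 134–142.
Each forward site pairs with the reverse site to give a product ending at position 142: sizes 142, 56 bp.

142 bp, 56 bp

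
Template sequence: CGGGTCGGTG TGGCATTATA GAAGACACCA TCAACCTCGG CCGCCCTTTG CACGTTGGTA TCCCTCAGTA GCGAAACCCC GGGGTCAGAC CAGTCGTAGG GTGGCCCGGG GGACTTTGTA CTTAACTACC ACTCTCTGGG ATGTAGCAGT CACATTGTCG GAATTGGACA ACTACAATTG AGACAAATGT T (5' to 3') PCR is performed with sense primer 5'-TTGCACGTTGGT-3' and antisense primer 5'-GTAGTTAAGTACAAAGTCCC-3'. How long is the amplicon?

The forward primer matches the template at positions 48–59.
Taking the reverse complement of GTAGTTAAGTACAAAGTCCC gives GGGACTTTGTACTTAACTAC, found at positions 110–129 on the template; the primer anneals here to the top strand with its 3' end pointing upstream.
Product length = (reverse-primer end) − (forward-primer start) + 1 = 129 − 48 + 1 = 82 bp.

82 bp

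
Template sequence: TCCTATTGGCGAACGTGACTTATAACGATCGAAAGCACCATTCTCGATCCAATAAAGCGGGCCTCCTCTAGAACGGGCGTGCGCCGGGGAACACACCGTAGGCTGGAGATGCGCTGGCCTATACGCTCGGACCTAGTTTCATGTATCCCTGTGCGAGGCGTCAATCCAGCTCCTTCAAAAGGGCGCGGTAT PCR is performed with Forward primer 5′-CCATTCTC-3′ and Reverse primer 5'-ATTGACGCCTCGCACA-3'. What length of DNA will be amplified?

128 bp

Scanning the template, CCATTCTC occurs at positions 38–45; this primer anneals to the bottom strand there with its 3' end pointing downstream.
Taking the reverse complement of ATTGACGCCTCGCACA gives TGTGCGAGGCGTCAAT, found at positions 150–165 on the template; the primer anneals here to the top strand with its 3' end pointing upstream.
Product length = (reverse-primer end) − (forward-primer start) + 1 = 165 − 38 + 1 = 128 bp.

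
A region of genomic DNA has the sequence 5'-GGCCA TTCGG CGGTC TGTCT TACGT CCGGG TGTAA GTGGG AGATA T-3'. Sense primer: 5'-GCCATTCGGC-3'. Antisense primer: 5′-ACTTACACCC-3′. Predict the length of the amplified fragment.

Scanning the template, GCCATTCGGC occurs at positions 2–11; this primer anneals to the bottom strand there with its 3' end pointing downstream.
Reverse complement of the reverse primer: GGGTGTAAGT. This occurs on the top strand at positions 28–37.
Product length = (reverse-primer end) − (forward-primer start) + 1 = 37 − 2 + 1 = 36 bp.

36 bp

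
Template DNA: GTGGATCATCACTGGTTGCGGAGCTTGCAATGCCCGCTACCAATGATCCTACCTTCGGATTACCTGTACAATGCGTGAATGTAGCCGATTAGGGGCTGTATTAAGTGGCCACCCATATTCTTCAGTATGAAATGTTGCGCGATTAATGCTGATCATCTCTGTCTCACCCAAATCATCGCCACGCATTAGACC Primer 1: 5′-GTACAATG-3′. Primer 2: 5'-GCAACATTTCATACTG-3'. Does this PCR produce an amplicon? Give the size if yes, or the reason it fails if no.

Primer 1 (GTACAATG) matches the top strand at positions 66–73; it acts as a forward primer.
Primer 2's reverse complement is CAGTATGAAATGTTGC, matching the top strand at positions 123–138; it acts as a reverse primer.
The 3' ends face each other across positions 66–138, giving a 73 bp product.

Yes — a 73 bp product.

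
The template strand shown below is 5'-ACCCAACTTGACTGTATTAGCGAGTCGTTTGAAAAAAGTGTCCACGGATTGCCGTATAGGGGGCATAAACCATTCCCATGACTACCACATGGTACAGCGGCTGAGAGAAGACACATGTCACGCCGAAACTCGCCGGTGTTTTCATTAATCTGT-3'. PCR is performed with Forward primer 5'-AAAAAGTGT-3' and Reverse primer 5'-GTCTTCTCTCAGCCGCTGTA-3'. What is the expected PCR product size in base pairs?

80 bp

Forward primer AAAAAGTGT is found on the top strand at positions 33–41.
Taking the reverse complement of GTCTTCTCTCAGCCGCTGTA gives TACAGCGGCTGAGAGAAGAC, found at positions 93–112 on the template; the primer anneals here to the top strand with its 3' end pointing upstream.
The product runs from position 33 to position 112, so its length is 112 − 33 + 1 = 80 bp.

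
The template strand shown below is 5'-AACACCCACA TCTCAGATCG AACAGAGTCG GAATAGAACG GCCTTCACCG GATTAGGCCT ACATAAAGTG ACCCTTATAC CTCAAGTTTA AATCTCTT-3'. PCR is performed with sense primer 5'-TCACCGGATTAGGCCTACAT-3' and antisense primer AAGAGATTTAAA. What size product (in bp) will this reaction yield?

Forward primer TCACCGGATTAGGCCTACAT is found on the top strand at positions 45–64.
Reverse complement of the reverse primer: TTTAAATCTCTT. This occurs on the top strand at positions 87–98.
The product runs from position 45 to position 98, so its length is 98 − 45 + 1 = 54 bp.

54 bp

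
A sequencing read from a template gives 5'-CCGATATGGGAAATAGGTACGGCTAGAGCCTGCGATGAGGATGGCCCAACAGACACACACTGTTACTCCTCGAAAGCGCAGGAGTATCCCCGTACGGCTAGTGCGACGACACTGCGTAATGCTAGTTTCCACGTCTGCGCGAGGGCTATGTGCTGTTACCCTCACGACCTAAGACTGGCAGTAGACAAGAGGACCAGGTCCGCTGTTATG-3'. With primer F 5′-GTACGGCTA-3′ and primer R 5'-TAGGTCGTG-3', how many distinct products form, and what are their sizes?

The forward primer GTACGGCTA matches the top strand at positions 17–25, 92–100.
The reverse primer's reverse complement is CACGACCTA, matching at positions 163–171.
Each forward site pairs with the reverse site to give a product ending at position 171: sizes 155, 80 bp.

Two products: 155 bp, 80 bp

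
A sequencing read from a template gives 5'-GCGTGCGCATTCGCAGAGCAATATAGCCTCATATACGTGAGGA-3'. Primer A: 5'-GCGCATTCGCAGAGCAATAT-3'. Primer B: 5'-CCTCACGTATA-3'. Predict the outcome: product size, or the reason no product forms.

Yes — a 38 bp product.

Primer A (GCGCATTCGCAGAGCAATAT) matches the top strand at positions 5–24; it acts as a forward primer.
Primer B's reverse complement is TATACGTGAGG, matching the top strand at positions 32–42; it acts as a reverse primer.
The 3' ends face each other across positions 5–42, giving a 38 bp product.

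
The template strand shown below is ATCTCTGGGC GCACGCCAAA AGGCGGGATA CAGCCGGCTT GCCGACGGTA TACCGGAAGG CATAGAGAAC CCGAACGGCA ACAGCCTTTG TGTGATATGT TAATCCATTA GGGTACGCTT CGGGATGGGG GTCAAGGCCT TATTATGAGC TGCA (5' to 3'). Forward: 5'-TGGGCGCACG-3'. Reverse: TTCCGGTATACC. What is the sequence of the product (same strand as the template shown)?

The forward primer matches the template at positions 6–15.
Taking the reverse complement of TTCCGGTATACC gives GGTATACCGGAA, found at positions 47–58 on the template; the primer anneals here to the top strand with its 3' end pointing upstream.
The product is the template from position 6 through 58 (53 bp).

5'-TGGGCGCACGCCAAAAGGCGGGATACAGCCGGCTTGCCGACGGTATACCGGAA-3'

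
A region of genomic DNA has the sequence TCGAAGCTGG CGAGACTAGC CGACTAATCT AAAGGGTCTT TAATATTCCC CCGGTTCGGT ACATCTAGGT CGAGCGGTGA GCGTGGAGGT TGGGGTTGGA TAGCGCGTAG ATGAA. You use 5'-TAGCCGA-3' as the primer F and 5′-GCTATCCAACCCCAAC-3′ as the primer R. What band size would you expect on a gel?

88 bp

Forward primer TAGCCGA is found on the top strand at positions 17–23.
The reverse primer's reverse complement is GTTGGGGTTGGATAGC, which matches the template at positions 89–104.
Amplicon spans positions 17–104: 88 bp.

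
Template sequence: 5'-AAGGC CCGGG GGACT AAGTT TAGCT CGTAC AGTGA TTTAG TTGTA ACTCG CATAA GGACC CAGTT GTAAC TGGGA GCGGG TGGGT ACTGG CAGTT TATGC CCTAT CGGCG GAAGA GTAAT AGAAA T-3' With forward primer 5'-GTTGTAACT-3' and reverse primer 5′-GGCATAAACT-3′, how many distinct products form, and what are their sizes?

The forward primer GTTGTAACT matches the top strand at positions 40–48, 63–71.
The reverse primer's reverse complement is AGTTTATGCC, matching at positions 92–101.
Each forward site pairs with the reverse site to give a product ending at position 101: sizes 62, 39 bp.

Two products: 62 bp, 39 bp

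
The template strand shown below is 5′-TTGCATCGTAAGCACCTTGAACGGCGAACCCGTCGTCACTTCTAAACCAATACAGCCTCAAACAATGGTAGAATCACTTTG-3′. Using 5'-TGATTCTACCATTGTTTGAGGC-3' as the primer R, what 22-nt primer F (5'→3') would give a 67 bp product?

The reverse primer's reverse complement GCCTCAAACAATGGTAGAATCA matches the template at positions 55–76, so the product ends at position 76.
A 67 bp product then starts at position 76 − 67 + 1 = 10.
The forward primer is identical to the top strand there: AAGCACCTTGAACGGCGAACCC.

5'-AAGCACCTTGAACGGCGAACCC-3'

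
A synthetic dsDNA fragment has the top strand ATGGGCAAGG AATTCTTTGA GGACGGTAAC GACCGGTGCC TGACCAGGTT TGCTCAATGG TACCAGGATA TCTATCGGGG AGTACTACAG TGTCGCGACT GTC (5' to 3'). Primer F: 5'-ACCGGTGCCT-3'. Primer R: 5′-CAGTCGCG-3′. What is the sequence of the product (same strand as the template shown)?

5'-ACCGGTGCCTGACCAGGTTTGCTCAATGGTACCAGGATATCTATCGGGGAGTACTACAGTGTCGCGACTG-3'

The forward primer matches the template at positions 32–41.
Taking the reverse complement of CAGTCGCG gives CGCGACTG, found at positions 94–101 on the template; the primer anneals here to the top strand with its 3' end pointing upstream.
The product is the template from position 32 through 101 (70 bp).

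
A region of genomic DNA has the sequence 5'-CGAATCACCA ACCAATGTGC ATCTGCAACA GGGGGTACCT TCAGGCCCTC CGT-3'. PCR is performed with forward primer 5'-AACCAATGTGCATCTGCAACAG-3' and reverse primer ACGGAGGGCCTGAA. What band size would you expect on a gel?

44 bp

The forward primer matches the template at positions 10–31.
Reverse complement of the reverse primer: TTCAGGCCCTCCGT. This occurs on the top strand at positions 40–53.
The product runs from position 10 to position 53, so its length is 53 − 10 + 1 = 44 bp.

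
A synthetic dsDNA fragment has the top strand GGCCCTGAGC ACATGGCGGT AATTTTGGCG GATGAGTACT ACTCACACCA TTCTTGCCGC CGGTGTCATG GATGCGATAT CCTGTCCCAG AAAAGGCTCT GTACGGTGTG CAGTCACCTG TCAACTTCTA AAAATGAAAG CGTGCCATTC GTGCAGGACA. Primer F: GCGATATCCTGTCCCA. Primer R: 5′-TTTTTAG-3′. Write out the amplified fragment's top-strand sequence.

The forward primer matches the template at positions 74–89.
Reverse complement of the reverse primer: CTAAAAA. This occurs on the top strand at positions 128–134.
The product is the template from position 74 through 134 (61 bp).

5'-GCGATATCCTGTCCCAGAAAAGGCTCTGTACGGTGTGCAGTCACCTGTCAACTTCTAAAAA-3'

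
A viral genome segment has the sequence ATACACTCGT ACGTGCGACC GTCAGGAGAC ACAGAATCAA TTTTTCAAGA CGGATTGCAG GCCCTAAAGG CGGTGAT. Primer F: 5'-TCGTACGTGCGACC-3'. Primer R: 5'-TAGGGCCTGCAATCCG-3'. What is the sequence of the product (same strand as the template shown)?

The forward primer matches the template at positions 7–20.
Reverse complement of the reverse primer: CGGATTGCAGGCCCTA. This occurs on the top strand at positions 51–66.
The product is the template from position 7 through 66 (60 bp).

5'-TCGTACGTGCGACCGTCAGGAGACACAGAATCAATTTTTCAAGACGGATTGCAGGCCCTA-3'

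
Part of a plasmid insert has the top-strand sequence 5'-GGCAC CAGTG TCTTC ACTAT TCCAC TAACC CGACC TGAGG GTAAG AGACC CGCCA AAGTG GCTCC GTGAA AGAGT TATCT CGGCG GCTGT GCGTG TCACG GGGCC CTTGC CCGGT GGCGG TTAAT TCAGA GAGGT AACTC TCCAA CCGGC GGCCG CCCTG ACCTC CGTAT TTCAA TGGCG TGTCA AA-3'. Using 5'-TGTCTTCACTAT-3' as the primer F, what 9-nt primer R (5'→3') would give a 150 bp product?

5'-GGGCGGCCG-3'

The forward primer binds at positions 9–20, so a 150 bp product ends at position 9 + 150 − 1 = 158.
The reverse primer anneals to the top strand over positions 150–158, i.e. to CGGCCGCCC.
Its sequence written 5'→3' is the reverse complement: GGGCGGCCG.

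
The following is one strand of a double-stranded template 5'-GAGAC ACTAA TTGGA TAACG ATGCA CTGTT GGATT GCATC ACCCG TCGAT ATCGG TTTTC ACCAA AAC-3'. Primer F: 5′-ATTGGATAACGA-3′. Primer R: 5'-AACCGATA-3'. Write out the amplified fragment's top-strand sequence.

5'-ATTGGATAACGATGCACTGTTGGATTGCATCACCCGTCGATATCGGTT-3'

Scanning the template, ATTGGATAACGA occurs at positions 10–21; this primer anneals to the bottom strand there with its 3' end pointing downstream.
Taking the reverse complement of AACCGATA gives TATCGGTT, found at positions 50–57 on the template; the primer anneals here to the top strand with its 3' end pointing upstream.
The product is the template from position 10 through 57 (48 bp).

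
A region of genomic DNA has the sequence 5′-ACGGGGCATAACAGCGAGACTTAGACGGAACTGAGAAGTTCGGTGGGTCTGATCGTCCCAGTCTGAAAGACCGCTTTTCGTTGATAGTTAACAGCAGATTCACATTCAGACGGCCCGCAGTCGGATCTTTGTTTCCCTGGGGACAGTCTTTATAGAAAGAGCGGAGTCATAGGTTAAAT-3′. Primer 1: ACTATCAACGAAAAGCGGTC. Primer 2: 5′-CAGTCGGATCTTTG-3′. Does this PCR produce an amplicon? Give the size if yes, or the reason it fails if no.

No product — the primers' 3' ends point away from each other.

Primer 1 (ACTATCAACGAAAAGCGGTC) has reverse complement GACCGCTTTTCGTTGATAGT, which matches the top strand at positions 69–88; primer 1 anneals to the top strand there with its 3' end pointing upstream toward position 69.
Primer 2 (CAGTCGGATCTTTG) matches the top strand directly at positions 118–131; it anneals to the bottom strand with its 3' end pointing downstream toward position 131.
The 3' ends diverge (primer 1 extends toward position 1, primer 2 toward position 179), so the primers never converge on a shared product.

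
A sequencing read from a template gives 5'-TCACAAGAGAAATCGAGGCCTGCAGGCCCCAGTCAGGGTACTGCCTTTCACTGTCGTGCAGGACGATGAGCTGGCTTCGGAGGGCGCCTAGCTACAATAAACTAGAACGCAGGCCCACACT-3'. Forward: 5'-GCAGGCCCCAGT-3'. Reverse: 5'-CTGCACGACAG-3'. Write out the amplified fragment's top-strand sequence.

Forward primer GCAGGCCCCAGT is found on the top strand at positions 22–33.
Taking the reverse complement of CTGCACGACAG gives CTGTCGTGCAG, found at positions 51–61 on the template; the primer anneals here to the top strand with its 3' end pointing upstream.
The product is the template from position 22 through 61 (40 bp).

5'-GCAGGCCCCAGTCAGGGTACTGCCTTTCACTGTCGTGCAG-3'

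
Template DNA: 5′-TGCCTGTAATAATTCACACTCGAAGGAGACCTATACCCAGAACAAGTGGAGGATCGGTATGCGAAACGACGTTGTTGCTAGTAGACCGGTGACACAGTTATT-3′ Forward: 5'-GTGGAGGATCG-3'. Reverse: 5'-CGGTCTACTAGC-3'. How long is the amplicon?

Forward primer GTGGAGGATCG is found on the top strand at positions 46–56.
The reverse primer's reverse complement is GCTAGTAGACCG, which matches the template at positions 77–88.
The product runs from position 46 to position 88, so its length is 88 − 46 + 1 = 43 bp.

43 bp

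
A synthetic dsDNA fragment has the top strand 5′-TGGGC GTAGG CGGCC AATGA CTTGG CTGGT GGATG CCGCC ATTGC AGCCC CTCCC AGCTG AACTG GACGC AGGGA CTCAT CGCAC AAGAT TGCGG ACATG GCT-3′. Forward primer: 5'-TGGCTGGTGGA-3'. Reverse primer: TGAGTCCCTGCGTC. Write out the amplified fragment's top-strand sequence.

Scanning the template, TGGCTGGTGGA occurs at positions 23–33; this primer anneals to the bottom strand there with its 3' end pointing downstream.
Taking the reverse complement of TGAGTCCCTGCGTC gives GACGCAGGGACTCA, found at positions 66–79 on the template; the primer anneals here to the top strand with its 3' end pointing upstream.
The product is the template from position 23 through 79 (57 bp).

5'-TGGCTGGTGGATGCCGCCATTGCAGCCCCTCCCAGCTGAACTGGACGCAGGGACTCA-3'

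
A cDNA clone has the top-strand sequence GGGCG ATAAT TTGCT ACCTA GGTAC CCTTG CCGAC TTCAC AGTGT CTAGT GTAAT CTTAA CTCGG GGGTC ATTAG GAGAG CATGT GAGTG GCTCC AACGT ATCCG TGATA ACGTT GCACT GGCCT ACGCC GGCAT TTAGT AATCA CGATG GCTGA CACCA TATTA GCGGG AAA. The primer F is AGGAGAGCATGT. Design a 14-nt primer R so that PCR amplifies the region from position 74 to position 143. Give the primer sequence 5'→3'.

5'-ATTACTAAATGCCG-3'

The product's 3' end on the top strand is position 143.
The reverse primer anneals to the top strand over positions 130–143, i.e. to CGGCATTTAGTAAT.
Its sequence written 5'→3' is the reverse complement: ATTACTAAATGCCG.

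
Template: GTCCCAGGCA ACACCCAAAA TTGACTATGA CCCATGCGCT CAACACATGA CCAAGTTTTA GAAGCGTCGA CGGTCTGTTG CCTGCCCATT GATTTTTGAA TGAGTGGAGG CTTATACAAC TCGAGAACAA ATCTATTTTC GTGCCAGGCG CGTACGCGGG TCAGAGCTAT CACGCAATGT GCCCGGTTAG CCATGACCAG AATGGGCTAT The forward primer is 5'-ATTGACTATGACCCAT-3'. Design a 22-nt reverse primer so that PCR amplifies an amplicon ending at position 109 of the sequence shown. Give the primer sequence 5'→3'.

5'-CTCCACTCATTCAAAAATCAAT-3'

The forward primer binds at positions 20–35; the product's 3' end on the top strand is position 109.
The reverse primer anneals to the top strand over positions 88–109, i.e. to ATTGATTTTTGAATGAGTGGAG.
Its sequence written 5'→3' is the reverse complement: CTCCACTCATTCAAAAATCAAT.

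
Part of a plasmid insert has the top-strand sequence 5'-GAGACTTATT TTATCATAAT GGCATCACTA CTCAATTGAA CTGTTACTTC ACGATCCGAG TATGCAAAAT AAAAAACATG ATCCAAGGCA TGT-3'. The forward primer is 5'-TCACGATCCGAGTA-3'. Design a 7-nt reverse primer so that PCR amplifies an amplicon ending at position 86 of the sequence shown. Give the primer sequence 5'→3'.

The forward primer binds at positions 49–62; the product's 3' end on the top strand is position 86.
The reverse primer anneals to the top strand over positions 80–86, i.e. to GATCCAA.
Its sequence written 5'→3' is the reverse complement: TTGGATC.

5'-TTGGATC-3'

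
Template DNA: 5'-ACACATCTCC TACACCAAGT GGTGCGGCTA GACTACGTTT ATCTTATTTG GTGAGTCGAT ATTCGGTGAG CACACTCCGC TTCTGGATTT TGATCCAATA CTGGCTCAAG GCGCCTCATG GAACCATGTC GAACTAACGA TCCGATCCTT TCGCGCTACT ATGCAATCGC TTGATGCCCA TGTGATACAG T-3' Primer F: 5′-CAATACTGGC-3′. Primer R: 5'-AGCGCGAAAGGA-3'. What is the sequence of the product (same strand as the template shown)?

5'-CAATACTGGCTCAAGGCGCCTCATGGAACCATGTCGAACTAACGATCCGATCCTTTCGCGCT-3'

The forward primer matches the template at positions 96–105.
Reverse complement of the reverse primer: TCCTTTCGCGCT. This occurs on the top strand at positions 146–157.
The product is the template from position 96 through 157 (62 bp).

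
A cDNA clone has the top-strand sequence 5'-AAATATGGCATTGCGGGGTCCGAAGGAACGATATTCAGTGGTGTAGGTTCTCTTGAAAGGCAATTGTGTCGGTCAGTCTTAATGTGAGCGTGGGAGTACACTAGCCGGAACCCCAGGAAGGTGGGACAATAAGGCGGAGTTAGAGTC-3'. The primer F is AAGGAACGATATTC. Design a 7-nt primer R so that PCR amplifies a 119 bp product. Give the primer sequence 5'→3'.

5'-AACTCCG-3'

The forward primer binds at positions 23–36, so a 119 bp product ends at position 23 + 119 − 1 = 141.
The reverse primer anneals to the top strand over positions 135–141, i.e. to CGGAGTT.
Its sequence written 5'→3' is the reverse complement: AACTCCG.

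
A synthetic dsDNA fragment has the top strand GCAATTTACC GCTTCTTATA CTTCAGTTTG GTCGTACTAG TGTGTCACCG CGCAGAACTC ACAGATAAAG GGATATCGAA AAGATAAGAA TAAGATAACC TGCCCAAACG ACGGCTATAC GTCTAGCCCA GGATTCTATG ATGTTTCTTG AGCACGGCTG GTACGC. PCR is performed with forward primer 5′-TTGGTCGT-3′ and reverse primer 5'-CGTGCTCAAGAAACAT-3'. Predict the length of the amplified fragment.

129 bp

Forward primer TTGGTCGT is found on the top strand at positions 28–35.
Taking the reverse complement of CGTGCTCAAGAAACAT gives ATGTTTCTTGAGCACG, found at positions 141–156 on the template; the primer anneals here to the top strand with its 3' end pointing upstream.
The product runs from position 28 to position 156, so its length is 156 − 28 + 1 = 129 bp.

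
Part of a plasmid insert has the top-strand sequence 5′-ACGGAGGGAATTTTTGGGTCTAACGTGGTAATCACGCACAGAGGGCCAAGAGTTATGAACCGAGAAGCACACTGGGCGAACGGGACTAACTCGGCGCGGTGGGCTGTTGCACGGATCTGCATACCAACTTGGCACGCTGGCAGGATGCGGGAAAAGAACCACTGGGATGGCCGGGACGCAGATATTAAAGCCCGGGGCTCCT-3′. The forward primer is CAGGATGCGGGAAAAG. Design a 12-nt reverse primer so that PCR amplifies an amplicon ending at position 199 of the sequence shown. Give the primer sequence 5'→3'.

5'-AGCCCCGGGCTT-3'

The forward primer binds at positions 141–156; the product's 3' end on the top strand is position 199.
The reverse primer anneals to the top strand over positions 188–199, i.e. to AAGCCCGGGGCT.
Its sequence written 5'→3' is the reverse complement: AGCCCCGGGCTT.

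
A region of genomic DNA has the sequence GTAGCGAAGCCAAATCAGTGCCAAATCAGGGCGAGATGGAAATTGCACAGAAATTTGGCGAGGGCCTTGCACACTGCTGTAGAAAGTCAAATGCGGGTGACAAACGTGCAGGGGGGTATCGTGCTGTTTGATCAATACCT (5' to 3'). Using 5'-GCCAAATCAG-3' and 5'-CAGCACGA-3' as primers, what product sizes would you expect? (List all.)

118 bp, 107 bp

The forward primer GCCAAATCAG matches the top strand at positions 9–18, 20–29.
The reverse primer's reverse complement is TCGTGCTG, matching at positions 119–126.
Each forward site pairs with the reverse site to give a product ending at position 126: sizes 118, 107 bp.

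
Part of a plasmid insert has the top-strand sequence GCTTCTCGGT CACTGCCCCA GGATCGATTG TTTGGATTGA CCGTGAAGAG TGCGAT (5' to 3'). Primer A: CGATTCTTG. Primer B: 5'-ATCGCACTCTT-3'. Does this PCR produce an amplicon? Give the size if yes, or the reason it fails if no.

No product — primer A has no binding site in the template.

Primer A (CGATTCTTG) does not match the top strand, and its reverse complement CAAGAATCG does not match either.
With no annealing site for primer A, no amplification occurs.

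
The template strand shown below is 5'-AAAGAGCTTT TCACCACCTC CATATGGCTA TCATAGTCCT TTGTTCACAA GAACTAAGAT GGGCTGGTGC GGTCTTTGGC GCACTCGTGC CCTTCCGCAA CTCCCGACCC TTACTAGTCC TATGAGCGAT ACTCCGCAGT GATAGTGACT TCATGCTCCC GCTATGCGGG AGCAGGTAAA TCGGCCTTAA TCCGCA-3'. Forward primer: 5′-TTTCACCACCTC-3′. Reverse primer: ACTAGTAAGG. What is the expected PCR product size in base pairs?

The forward primer matches the template at positions 9–20.
The reverse primer's reverse complement is CCTTACTAGT, which matches the template at positions 109–118.
Amplicon spans positions 9–118: 110 bp.

110 bp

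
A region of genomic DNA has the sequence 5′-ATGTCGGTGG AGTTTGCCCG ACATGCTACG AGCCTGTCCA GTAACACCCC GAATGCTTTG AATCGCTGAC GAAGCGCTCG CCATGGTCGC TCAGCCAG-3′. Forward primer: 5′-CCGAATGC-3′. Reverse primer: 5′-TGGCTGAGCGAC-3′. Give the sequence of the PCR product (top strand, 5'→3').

Forward primer CCGAATGC is found on the top strand at positions 49–56.
Taking the reverse complement of TGGCTGAGCGAC gives GTCGCTCAGCCA, found at positions 86–97 on the template; the primer anneals here to the top strand with its 3' end pointing upstream.
The product is the template from position 49 through 97 (49 bp).

5'-CCGAATGCTTTGAATCGCTGACGAAGCGCTCGCCATGGTCGCTCAGCCA-3'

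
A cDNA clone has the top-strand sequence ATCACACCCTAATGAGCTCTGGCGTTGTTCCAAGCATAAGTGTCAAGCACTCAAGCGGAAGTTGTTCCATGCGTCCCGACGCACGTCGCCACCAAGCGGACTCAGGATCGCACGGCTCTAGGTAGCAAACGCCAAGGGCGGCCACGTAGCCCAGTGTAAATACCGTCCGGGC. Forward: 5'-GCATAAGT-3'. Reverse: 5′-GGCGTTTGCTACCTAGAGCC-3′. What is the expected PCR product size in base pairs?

100 bp

Scanning the template, GCATAAGT occurs at positions 34–41; this primer anneals to the bottom strand there with its 3' end pointing downstream.
Taking the reverse complement of GGCGTTTGCTACCTAGAGCC gives GGCTCTAGGTAGCAAACGCC, found at positions 114–133 on the template; the primer anneals here to the top strand with its 3' end pointing upstream.
The product runs from position 34 to position 133, so its length is 133 − 34 + 1 = 100 bp.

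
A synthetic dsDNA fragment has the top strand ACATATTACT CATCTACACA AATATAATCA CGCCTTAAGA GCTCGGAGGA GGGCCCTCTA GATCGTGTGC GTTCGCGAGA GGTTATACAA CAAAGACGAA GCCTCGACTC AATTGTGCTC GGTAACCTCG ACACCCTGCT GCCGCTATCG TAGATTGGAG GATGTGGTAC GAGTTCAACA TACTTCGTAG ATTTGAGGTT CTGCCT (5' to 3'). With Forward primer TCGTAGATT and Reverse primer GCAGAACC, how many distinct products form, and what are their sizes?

The forward primer TCGTAGATT matches the top strand at positions 148–156, 185–193.
The reverse primer's reverse complement is GGTTCTGC, matching at positions 197–204.
Each forward site pairs with the reverse site to give a product ending at position 204: sizes 57, 20 bp.

Two products: 57 bp, 20 bp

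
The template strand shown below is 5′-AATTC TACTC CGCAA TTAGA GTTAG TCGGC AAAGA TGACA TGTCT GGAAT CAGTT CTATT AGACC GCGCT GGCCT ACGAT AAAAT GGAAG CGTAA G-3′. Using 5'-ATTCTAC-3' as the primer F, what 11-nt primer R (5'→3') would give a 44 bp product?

5'-AGACATGTCAT-3'

The forward primer binds at positions 2–8, so a 44 bp product ends at position 2 + 44 − 1 = 45.
The reverse primer anneals to the top strand over positions 35–45, i.e. to ATGACATGTCT.
Its sequence written 5'→3' is the reverse complement: AGACATGTCAT.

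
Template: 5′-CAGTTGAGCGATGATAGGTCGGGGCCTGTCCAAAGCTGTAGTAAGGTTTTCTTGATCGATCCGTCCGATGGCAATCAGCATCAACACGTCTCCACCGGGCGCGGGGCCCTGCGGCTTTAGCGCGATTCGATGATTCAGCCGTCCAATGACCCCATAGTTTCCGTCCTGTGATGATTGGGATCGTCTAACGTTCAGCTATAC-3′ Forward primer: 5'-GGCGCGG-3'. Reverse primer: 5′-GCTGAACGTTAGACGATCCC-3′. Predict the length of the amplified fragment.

Scanning the template, GGCGCGG occurs at positions 98–104; this primer anneals to the bottom strand there with its 3' end pointing downstream.
Taking the reverse complement of GCTGAACGTTAGACGATCCC gives GGGATCGTCTAACGTTCAGC, found at positions 177–196 on the template; the primer anneals here to the top strand with its 3' end pointing upstream.
Amplicon spans positions 98–196: 99 bp.

99 bp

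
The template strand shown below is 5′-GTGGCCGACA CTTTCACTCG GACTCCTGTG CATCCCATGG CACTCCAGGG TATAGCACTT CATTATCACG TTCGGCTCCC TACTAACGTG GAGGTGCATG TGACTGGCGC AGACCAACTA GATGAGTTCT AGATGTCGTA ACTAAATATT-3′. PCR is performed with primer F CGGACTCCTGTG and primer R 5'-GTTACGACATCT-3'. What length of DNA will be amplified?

124 bp

Forward primer CGGACTCCTGTG is found on the top strand at positions 19–30.
Reverse complement of the reverse primer: AGATGTCGTAAC. This occurs on the top strand at positions 131–142.
Amplicon spans positions 19–142: 124 bp.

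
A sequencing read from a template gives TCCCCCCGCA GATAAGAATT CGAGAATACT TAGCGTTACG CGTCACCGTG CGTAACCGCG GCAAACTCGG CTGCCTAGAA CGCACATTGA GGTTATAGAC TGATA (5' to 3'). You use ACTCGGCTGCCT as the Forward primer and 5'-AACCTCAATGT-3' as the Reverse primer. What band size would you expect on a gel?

30 bp

The forward primer matches the template at positions 65–76.
Taking the reverse complement of AACCTCAATGT gives ACATTGAGGTT, found at positions 84–94 on the template; the primer anneals here to the top strand with its 3' end pointing upstream.
Product length = (reverse-primer end) − (forward-primer start) + 1 = 94 − 65 + 1 = 30 bp.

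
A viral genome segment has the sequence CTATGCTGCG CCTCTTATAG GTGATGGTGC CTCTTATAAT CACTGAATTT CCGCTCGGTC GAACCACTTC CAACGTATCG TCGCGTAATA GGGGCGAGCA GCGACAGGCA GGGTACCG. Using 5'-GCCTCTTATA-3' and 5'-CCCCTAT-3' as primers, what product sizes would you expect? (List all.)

85 bp, 66 bp

The forward primer GCCTCTTATA matches the top strand at positions 10–19, 29–38.
The reverse primer's reverse complement is ATAGGGG, matching at positions 88–94.
Each forward site pairs with the reverse site to give a product ending at position 94: sizes 85, 66 bp.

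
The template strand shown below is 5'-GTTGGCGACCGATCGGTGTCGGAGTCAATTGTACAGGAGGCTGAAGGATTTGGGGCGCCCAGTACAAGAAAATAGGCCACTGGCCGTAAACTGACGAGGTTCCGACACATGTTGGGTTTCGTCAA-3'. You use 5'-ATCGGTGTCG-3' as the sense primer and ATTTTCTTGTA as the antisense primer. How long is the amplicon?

62 bp

The forward primer matches the template at positions 12–21.
Reverse complement of the reverse primer: TACAAGAAAAT. This occurs on the top strand at positions 63–73.
Amplicon spans positions 12–73: 62 bp.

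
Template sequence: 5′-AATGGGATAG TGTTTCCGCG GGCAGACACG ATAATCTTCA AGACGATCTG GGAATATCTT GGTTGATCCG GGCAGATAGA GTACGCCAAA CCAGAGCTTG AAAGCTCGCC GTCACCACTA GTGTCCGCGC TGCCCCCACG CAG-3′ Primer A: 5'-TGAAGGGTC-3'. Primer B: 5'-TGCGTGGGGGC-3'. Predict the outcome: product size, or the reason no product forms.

No product — primer A has no binding site in the template.

Primer A (TGAAGGGTC) does not match the top strand, and its reverse complement GACCCTTCA does not match either.
With no annealing site for primer A, no amplification occurs.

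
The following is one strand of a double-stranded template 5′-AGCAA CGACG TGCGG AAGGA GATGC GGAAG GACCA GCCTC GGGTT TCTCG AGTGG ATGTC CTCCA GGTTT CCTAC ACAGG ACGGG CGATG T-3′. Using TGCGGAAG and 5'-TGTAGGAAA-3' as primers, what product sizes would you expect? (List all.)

The forward primer TGCGGAAG matches the top strand at positions 11–18, 23–30.
The reverse primer's reverse complement is TTTCCTACA, matching at positions 68–76.
Each forward site pairs with the reverse site to give a product ending at position 76: sizes 66, 54 bp.

66 bp, 54 bp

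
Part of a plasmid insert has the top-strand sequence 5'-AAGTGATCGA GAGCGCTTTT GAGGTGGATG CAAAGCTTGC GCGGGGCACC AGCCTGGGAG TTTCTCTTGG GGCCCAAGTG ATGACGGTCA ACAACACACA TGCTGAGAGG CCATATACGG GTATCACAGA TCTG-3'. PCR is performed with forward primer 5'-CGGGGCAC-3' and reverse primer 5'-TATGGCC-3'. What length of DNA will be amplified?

Forward primer CGGGGCAC is found on the top strand at positions 42–49.
Reverse complement of the reverse primer: GGCCATA. This occurs on the top strand at positions 109–115.
The product runs from position 42 to position 115, so its length is 115 − 42 + 1 = 74 bp.

74 bp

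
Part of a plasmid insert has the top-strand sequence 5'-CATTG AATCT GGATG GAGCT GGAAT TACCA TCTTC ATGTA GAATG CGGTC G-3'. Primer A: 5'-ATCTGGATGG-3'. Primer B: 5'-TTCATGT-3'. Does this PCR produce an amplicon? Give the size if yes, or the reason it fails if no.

Primer A (ATCTGGATGG) matches the top strand at positions 7–16 (3' end points downstream).
Primer B (TTCATGT) also matches the top strand directly, at positions 33–39 — its reverse complement ACATGAA is not present.
Both primers anneal to the bottom strand with 3' ends pointing the same way, so neither can prime synthesis back toward the other.

No product — both primers anneal to the same strand and extend in the same direction.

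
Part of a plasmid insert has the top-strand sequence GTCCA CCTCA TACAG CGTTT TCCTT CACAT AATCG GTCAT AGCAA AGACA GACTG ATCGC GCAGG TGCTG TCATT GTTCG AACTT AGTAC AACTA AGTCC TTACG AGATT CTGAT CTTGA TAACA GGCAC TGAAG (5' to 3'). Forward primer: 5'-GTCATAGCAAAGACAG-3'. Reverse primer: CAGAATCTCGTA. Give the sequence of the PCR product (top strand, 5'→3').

5'-GTCATAGCAAAGACAGACTGATCGCGCAGGTGCTGTCATTGTTCGAACTTAGTACAACTAAGTCCTTACGAGATTCTG-3'

Forward primer GTCATAGCAAAGACAG is found on the top strand at positions 36–51.
Taking the reverse complement of CAGAATCTCGTA gives TACGAGATTCTG, found at positions 102–113 on the template; the primer anneals here to the top strand with its 3' end pointing upstream.
The product is the template from position 36 through 113 (78 bp).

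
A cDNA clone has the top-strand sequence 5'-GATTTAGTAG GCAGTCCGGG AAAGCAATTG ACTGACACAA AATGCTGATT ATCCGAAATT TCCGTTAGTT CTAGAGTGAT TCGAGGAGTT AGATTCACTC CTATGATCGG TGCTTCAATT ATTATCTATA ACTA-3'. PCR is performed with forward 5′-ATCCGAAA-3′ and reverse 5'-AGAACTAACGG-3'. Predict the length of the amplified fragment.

Forward primer ATCCGAAA is found on the top strand at positions 51–58.
Reverse complement of the reverse primer: CCGTTAGTTCT. This occurs on the top strand at positions 62–72.
The product runs from position 51 to position 72, so its length is 72 − 51 + 1 = 22 bp.

22 bp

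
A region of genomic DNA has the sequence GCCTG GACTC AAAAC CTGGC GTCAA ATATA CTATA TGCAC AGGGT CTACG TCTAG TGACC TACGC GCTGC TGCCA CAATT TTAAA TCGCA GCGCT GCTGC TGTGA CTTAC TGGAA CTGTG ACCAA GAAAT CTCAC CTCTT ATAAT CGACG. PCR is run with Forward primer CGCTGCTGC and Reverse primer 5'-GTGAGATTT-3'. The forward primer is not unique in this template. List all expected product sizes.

71 bp, 44 bp

The forward primer CGCTGCTGC matches the top strand at positions 65–73, 92–100.
The reverse primer's reverse complement is AAATCTCAC, matching at positions 127–135.
Each forward site pairs with the reverse site to give a product ending at position 135: sizes 71, 44 bp.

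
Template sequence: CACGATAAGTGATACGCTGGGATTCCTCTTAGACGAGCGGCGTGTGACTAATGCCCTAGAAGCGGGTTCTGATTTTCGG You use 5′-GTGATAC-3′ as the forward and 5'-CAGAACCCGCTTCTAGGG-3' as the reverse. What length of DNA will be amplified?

63 bp

The forward primer matches the template at positions 9–15.
The reverse primer's reverse complement is CCCTAGAAGCGGGTTCTG, which matches the template at positions 54–71.
Product length = (reverse-primer end) − (forward-primer start) + 1 = 71 − 9 + 1 = 63 bp.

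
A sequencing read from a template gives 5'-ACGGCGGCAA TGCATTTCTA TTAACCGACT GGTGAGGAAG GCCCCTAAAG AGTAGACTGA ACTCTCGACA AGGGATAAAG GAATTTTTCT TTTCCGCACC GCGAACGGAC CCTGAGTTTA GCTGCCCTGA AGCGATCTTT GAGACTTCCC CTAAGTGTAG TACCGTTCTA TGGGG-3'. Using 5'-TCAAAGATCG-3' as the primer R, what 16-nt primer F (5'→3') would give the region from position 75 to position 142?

The reverse primer's reverse complement CGATCTTTGA matches the template at positions 133–142; the product starts at position 75.
The forward primer is identical to the top strand over positions 75–90: ATAAAGGAATTTTTCT.

5'-ATAAAGGAATTTTTCT-3'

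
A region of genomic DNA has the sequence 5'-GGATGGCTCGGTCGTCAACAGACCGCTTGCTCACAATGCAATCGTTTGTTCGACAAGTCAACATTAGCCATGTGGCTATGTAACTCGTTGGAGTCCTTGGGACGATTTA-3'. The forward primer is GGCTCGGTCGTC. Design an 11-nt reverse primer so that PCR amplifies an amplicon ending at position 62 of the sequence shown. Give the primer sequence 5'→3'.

The forward primer binds at positions 5–16; the product's 3' end on the top strand is position 62.
The reverse primer anneals to the top strand over positions 52–62, i.e. to GACAAGTCAAC.
Its sequence written 5'→3' is the reverse complement: GTTGACTTGTC.

5'-GTTGACTTGTC-3'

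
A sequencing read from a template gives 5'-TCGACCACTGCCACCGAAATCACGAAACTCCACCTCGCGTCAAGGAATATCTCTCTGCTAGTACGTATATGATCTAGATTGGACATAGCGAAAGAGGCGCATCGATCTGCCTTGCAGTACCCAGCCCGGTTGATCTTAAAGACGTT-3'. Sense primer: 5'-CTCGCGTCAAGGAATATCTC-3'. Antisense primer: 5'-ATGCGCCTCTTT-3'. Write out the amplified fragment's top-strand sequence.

5'-CTCGCGTCAAGGAATATCTCTCTGCTAGTACGTATATGATCTAGATTGGACATAGCGAAAGAGGCGCAT-3'

The forward primer matches the template at positions 34–53.
Taking the reverse complement of ATGCGCCTCTTT gives AAAGAGGCGCAT, found at positions 91–102 on the template; the primer anneals here to the top strand with its 3' end pointing upstream.
The product is the template from position 34 through 102 (69 bp).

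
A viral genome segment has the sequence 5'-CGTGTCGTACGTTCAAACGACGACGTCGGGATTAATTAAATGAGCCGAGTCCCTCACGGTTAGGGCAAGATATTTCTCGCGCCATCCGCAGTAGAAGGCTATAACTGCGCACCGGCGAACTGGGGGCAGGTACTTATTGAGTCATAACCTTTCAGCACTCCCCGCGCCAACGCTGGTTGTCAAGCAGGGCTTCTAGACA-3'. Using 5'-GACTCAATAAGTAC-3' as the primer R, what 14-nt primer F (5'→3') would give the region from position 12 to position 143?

The reverse primer's reverse complement GTACTTATTGAGTC matches the template at positions 130–143; the product starts at position 12.
The forward primer is identical to the top strand over positions 12–25: TTCAAACGACGACG.

5'-TTCAAACGACGACG-3'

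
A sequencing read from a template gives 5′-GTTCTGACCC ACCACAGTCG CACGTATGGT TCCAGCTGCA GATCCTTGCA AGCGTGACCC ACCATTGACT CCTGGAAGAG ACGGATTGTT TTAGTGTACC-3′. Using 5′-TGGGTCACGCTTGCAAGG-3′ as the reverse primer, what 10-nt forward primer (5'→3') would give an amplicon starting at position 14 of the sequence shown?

5'-ACAGTCGCAC-3'

The reverse primer's reverse complement CCTTGCAAGCGTGACCCA matches the template at positions 44–61; the product starts at position 14.
The forward primer is identical to the top strand over positions 14–23: ACAGTCGCAC.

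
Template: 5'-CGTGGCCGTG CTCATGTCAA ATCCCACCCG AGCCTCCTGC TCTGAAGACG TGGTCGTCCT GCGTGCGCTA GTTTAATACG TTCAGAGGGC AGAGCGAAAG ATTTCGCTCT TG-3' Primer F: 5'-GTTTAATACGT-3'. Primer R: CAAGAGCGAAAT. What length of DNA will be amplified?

42 bp

Forward primer GTTTAATACGT is found on the top strand at positions 71–81.
The reverse primer's reverse complement is ATTTCGCTCTTG, which matches the template at positions 101–112.
Amplicon spans positions 71–112: 42 bp.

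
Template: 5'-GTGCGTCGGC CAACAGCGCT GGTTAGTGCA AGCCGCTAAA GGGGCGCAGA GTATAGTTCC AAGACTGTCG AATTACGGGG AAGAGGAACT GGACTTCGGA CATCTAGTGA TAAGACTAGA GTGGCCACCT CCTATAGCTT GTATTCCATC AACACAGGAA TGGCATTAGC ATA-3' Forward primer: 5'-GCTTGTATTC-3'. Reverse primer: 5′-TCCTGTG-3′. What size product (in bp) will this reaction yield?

23 bp

Scanning the template, GCTTGTATTC occurs at positions 137–146; this primer anneals to the bottom strand there with its 3' end pointing downstream.
Reverse complement of the reverse primer: CACAGGA. This occurs on the top strand at positions 153–159.
Product length = (reverse-primer end) − (forward-primer start) + 1 = 159 − 137 + 1 = 23 bp.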